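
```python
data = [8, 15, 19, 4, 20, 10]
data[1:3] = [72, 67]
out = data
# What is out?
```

data starts as [8, 15, 19, 4, 20, 10] (length 6). The slice data[1:3] covers indices [1, 2] with values [15, 19]. Replacing that slice with [72, 67] (same length) produces [8, 72, 67, 4, 20, 10].

[8, 72, 67, 4, 20, 10]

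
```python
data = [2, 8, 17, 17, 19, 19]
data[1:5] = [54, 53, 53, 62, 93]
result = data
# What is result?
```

data starts as [2, 8, 17, 17, 19, 19] (length 6). The slice data[1:5] covers indices [1, 2, 3, 4] with values [8, 17, 17, 19]. Replacing that slice with [54, 53, 53, 62, 93] (different length) produces [2, 54, 53, 53, 62, 93, 19].

[2, 54, 53, 53, 62, 93, 19]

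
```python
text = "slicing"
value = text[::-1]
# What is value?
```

text has length 7. The slice text[::-1] selects indices [6, 5, 4, 3, 2, 1, 0] (6->'g', 5->'n', 4->'i', 3->'c', 2->'i', 1->'l', 0->'s'), giving 'gnicils'.

'gnicils'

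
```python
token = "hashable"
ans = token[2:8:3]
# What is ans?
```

token has length 8. The slice token[2:8:3] selects indices [2, 5] (2->'s', 5->'b'), giving 'sb'.

'sb'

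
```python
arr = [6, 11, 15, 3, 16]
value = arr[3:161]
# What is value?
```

arr has length 5. The slice arr[3:161] selects indices [3, 4] (3->3, 4->16), giving [3, 16].

[3, 16]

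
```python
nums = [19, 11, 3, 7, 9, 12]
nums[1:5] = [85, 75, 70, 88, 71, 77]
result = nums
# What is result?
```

nums starts as [19, 11, 3, 7, 9, 12] (length 6). The slice nums[1:5] covers indices [1, 2, 3, 4] with values [11, 3, 7, 9]. Replacing that slice with [85, 75, 70, 88, 71, 77] (different length) produces [19, 85, 75, 70, 88, 71, 77, 12].

[19, 85, 75, 70, 88, 71, 77, 12]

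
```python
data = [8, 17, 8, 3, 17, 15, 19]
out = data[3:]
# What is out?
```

data has length 7. The slice data[3:] selects indices [3, 4, 5, 6] (3->3, 4->17, 5->15, 6->19), giving [3, 17, 15, 19].

[3, 17, 15, 19]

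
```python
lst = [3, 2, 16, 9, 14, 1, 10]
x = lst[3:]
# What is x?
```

lst has length 7. The slice lst[3:] selects indices [3, 4, 5, 6] (3->9, 4->14, 5->1, 6->10), giving [9, 14, 1, 10].

[9, 14, 1, 10]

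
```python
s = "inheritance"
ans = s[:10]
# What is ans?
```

s has length 11. The slice s[:10] selects indices [0, 1, 2, 3, 4, 5, 6, 7, 8, 9] (0->'i', 1->'n', 2->'h', 3->'e', 4->'r', 5->'i', 6->'t', 7->'a', 8->'n', 9->'c'), giving 'inheritanc'.

'inheritanc'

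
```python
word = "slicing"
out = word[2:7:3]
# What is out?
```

word has length 7. The slice word[2:7:3] selects indices [2, 5] (2->'i', 5->'n'), giving 'in'.

'in'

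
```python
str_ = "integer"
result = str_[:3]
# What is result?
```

str_ has length 7. The slice str_[:3] selects indices [0, 1, 2] (0->'i', 1->'n', 2->'t'), giving 'int'.

'int'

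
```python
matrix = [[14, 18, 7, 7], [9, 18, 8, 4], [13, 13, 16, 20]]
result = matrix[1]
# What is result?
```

matrix has 3 rows. Row 1 is [9, 18, 8, 4].

[9, 18, 8, 4]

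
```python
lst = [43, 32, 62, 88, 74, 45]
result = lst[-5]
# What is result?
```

lst has length 6. Negative index -5 maps to positive index 6 + (-5) = 1. lst[1] = 32.

32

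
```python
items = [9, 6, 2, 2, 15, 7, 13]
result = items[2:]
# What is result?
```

items has length 7. The slice items[2:] selects indices [2, 3, 4, 5, 6] (2->2, 3->2, 4->15, 5->7, 6->13), giving [2, 2, 15, 7, 13].

[2, 2, 15, 7, 13]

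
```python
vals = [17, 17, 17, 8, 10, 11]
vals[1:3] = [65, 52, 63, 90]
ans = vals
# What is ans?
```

vals starts as [17, 17, 17, 8, 10, 11] (length 6). The slice vals[1:3] covers indices [1, 2] with values [17, 17]. Replacing that slice with [65, 52, 63, 90] (different length) produces [17, 65, 52, 63, 90, 8, 10, 11].

[17, 65, 52, 63, 90, 8, 10, 11]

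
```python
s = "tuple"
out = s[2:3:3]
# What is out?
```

s has length 5. The slice s[2:3:3] selects indices [2] (2->'p'), giving 'p'.

'p'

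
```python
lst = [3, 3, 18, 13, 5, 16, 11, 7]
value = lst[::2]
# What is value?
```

lst has length 8. The slice lst[::2] selects indices [0, 2, 4, 6] (0->3, 2->18, 4->5, 6->11), giving [3, 18, 5, 11].

[3, 18, 5, 11]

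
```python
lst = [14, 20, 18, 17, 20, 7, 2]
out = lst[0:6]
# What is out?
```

lst has length 7. The slice lst[0:6] selects indices [0, 1, 2, 3, 4, 5] (0->14, 1->20, 2->18, 3->17, 4->20, 5->7), giving [14, 20, 18, 17, 20, 7].

[14, 20, 18, 17, 20, 7]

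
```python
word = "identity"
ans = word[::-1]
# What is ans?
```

word has length 8. The slice word[::-1] selects indices [7, 6, 5, 4, 3, 2, 1, 0] (7->'y', 6->'t', 5->'i', 4->'t', 3->'n', 2->'e', 1->'d', 0->'i'), giving 'ytitnedi'.

'ytitnedi'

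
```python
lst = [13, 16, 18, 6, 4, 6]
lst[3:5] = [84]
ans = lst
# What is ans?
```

lst starts as [13, 16, 18, 6, 4, 6] (length 6). The slice lst[3:5] covers indices [3, 4] with values [6, 4]. Replacing that slice with [84] (different length) produces [13, 16, 18, 84, 6].

[13, 16, 18, 84, 6]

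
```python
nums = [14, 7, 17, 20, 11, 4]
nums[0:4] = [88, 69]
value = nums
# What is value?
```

nums starts as [14, 7, 17, 20, 11, 4] (length 6). The slice nums[0:4] covers indices [0, 1, 2, 3] with values [14, 7, 17, 20]. Replacing that slice with [88, 69] (different length) produces [88, 69, 11, 4].

[88, 69, 11, 4]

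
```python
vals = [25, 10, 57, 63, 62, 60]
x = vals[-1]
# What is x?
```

vals has length 6. Negative index -1 maps to positive index 6 + (-1) = 5. vals[5] = 60.

60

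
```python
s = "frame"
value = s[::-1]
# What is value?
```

s has length 5. The slice s[::-1] selects indices [4, 3, 2, 1, 0] (4->'e', 3->'m', 2->'a', 1->'r', 0->'f'), giving 'emarf'.

'emarf'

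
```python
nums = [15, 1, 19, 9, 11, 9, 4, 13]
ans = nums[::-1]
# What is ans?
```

nums has length 8. The slice nums[::-1] selects indices [7, 6, 5, 4, 3, 2, 1, 0] (7->13, 6->4, 5->9, 4->11, 3->9, 2->19, 1->1, 0->15), giving [13, 4, 9, 11, 9, 19, 1, 15].

[13, 4, 9, 11, 9, 19, 1, 15]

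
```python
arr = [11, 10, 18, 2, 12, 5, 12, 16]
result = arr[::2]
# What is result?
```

arr has length 8. The slice arr[::2] selects indices [0, 2, 4, 6] (0->11, 2->18, 4->12, 6->12), giving [11, 18, 12, 12].

[11, 18, 12, 12]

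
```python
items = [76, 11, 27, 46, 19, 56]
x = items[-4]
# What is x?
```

items has length 6. Negative index -4 maps to positive index 6 + (-4) = 2. items[2] = 27.

27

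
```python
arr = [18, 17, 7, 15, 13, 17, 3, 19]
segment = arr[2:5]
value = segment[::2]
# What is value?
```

arr has length 8. The slice arr[2:5] selects indices [2, 3, 4] (2->7, 3->15, 4->13), giving [7, 15, 13]. So segment = [7, 15, 13]. segment has length 3. The slice segment[::2] selects indices [0, 2] (0->7, 2->13), giving [7, 13].

[7, 13]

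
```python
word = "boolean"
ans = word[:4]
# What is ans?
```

word has length 7. The slice word[:4] selects indices [0, 1, 2, 3] (0->'b', 1->'o', 2->'o', 3->'l'), giving 'bool'.

'bool'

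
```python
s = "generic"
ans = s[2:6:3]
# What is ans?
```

s has length 7. The slice s[2:6:3] selects indices [2, 5] (2->'n', 5->'i'), giving 'ni'.

'ni'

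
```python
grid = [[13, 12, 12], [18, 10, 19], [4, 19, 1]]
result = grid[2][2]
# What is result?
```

grid[2] = [4, 19, 1]. Taking column 2 of that row yields 1.

1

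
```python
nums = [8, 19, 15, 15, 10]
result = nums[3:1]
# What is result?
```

nums has length 5. The slice nums[3:1] resolves to an empty index range, so the result is [].

[]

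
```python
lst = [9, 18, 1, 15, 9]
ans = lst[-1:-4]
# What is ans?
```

lst has length 5. The slice lst[-1:-4] resolves to an empty index range, so the result is [].

[]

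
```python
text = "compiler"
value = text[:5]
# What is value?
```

text has length 8. The slice text[:5] selects indices [0, 1, 2, 3, 4] (0->'c', 1->'o', 2->'m', 3->'p', 4->'i'), giving 'compi'.

'compi'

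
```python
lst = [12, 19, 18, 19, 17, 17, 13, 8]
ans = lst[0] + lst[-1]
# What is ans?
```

lst has length 8. lst[0] = 12.
lst has length 8. Negative index -1 maps to positive index 8 + (-1) = 7. lst[7] = 8.
Sum: 12 + 8 = 20.

20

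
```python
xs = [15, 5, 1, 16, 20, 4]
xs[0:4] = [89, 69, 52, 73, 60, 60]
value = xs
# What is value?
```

xs starts as [15, 5, 1, 16, 20, 4] (length 6). The slice xs[0:4] covers indices [0, 1, 2, 3] with values [15, 5, 1, 16]. Replacing that slice with [89, 69, 52, 73, 60, 60] (different length) produces [89, 69, 52, 73, 60, 60, 20, 4].

[89, 69, 52, 73, 60, 60, 20, 4]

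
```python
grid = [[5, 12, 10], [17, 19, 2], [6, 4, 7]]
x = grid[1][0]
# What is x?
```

grid[1] = [17, 19, 2]. Taking column 0 of that row yields 17.

17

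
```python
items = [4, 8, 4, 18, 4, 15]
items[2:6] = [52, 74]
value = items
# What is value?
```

items starts as [4, 8, 4, 18, 4, 15] (length 6). The slice items[2:6] covers indices [2, 3, 4, 5] with values [4, 18, 4, 15]. Replacing that slice with [52, 74] (different length) produces [4, 8, 52, 74].

[4, 8, 52, 74]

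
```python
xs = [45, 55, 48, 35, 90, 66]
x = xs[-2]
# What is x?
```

xs has length 6. Negative index -2 maps to positive index 6 + (-2) = 4. xs[4] = 90.

90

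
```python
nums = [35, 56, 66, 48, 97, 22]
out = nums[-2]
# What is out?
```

nums has length 6. Negative index -2 maps to positive index 6 + (-2) = 4. nums[4] = 97.

97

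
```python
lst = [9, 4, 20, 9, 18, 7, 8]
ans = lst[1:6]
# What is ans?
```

lst has length 7. The slice lst[1:6] selects indices [1, 2, 3, 4, 5] (1->4, 2->20, 3->9, 4->18, 5->7), giving [4, 20, 9, 18, 7].

[4, 20, 9, 18, 7]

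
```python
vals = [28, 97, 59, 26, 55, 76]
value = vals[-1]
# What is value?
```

vals has length 6. Negative index -1 maps to positive index 6 + (-1) = 5. vals[5] = 76.

76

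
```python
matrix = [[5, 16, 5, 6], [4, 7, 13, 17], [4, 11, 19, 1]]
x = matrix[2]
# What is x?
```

matrix has 3 rows. Row 2 is [4, 11, 19, 1].

[4, 11, 19, 1]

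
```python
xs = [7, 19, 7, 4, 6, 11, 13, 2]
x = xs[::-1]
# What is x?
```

xs has length 8. The slice xs[::-1] selects indices [7, 6, 5, 4, 3, 2, 1, 0] (7->2, 6->13, 5->11, 4->6, 3->4, 2->7, 1->19, 0->7), giving [2, 13, 11, 6, 4, 7, 19, 7].

[2, 13, 11, 6, 4, 7, 19, 7]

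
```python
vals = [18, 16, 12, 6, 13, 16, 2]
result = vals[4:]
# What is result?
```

vals has length 7. The slice vals[4:] selects indices [4, 5, 6] (4->13, 5->16, 6->2), giving [13, 16, 2].

[13, 16, 2]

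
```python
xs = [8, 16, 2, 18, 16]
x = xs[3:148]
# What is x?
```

xs has length 5. The slice xs[3:148] selects indices [3, 4] (3->18, 4->16), giving [18, 16].

[18, 16]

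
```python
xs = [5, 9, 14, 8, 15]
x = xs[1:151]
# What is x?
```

xs has length 5. The slice xs[1:151] selects indices [1, 2, 3, 4] (1->9, 2->14, 3->8, 4->15), giving [9, 14, 8, 15].

[9, 14, 8, 15]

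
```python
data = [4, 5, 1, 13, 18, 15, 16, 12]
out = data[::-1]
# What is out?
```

data has length 8. The slice data[::-1] selects indices [7, 6, 5, 4, 3, 2, 1, 0] (7->12, 6->16, 5->15, 4->18, 3->13, 2->1, 1->5, 0->4), giving [12, 16, 15, 18, 13, 1, 5, 4].

[12, 16, 15, 18, 13, 1, 5, 4]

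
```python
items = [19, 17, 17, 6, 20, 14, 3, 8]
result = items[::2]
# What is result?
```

items has length 8. The slice items[::2] selects indices [0, 2, 4, 6] (0->19, 2->17, 4->20, 6->3), giving [19, 17, 20, 3].

[19, 17, 20, 3]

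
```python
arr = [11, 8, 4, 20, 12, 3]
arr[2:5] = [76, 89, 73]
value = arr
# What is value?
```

arr starts as [11, 8, 4, 20, 12, 3] (length 6). The slice arr[2:5] covers indices [2, 3, 4] with values [4, 20, 12]. Replacing that slice with [76, 89, 73] (same length) produces [11, 8, 76, 89, 73, 3].

[11, 8, 76, 89, 73, 3]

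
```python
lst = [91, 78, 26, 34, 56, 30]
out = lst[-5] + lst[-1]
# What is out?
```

lst has length 6. Negative index -5 maps to positive index 6 + (-5) = 1. lst[1] = 78.
lst has length 6. Negative index -1 maps to positive index 6 + (-1) = 5. lst[5] = 30.
Sum: 78 + 30 = 108.

108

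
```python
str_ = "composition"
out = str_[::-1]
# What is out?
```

str_ has length 11. The slice str_[::-1] selects indices [10, 9, 8, 7, 6, 5, 4, 3, 2, 1, 0] (10->'n', 9->'o', 8->'i', 7->'t', 6->'i', 5->'s', 4->'o', 3->'p', 2->'m', 1->'o', 0->'c'), giving 'noitisopmoc'.

'noitisopmoc'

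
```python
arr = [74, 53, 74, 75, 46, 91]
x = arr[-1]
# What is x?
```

arr has length 6. Negative index -1 maps to positive index 6 + (-1) = 5. arr[5] = 91.

91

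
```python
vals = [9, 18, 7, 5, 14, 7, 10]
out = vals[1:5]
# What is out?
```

vals has length 7. The slice vals[1:5] selects indices [1, 2, 3, 4] (1->18, 2->7, 3->5, 4->14), giving [18, 7, 5, 14].

[18, 7, 5, 14]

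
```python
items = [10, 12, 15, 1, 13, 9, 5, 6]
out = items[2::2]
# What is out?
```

items has length 8. The slice items[2::2] selects indices [2, 4, 6] (2->15, 4->13, 6->5), giving [15, 13, 5].

[15, 13, 5]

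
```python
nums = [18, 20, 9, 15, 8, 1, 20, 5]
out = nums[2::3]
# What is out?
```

nums has length 8. The slice nums[2::3] selects indices [2, 5] (2->9, 5->1), giving [9, 1].

[9, 1]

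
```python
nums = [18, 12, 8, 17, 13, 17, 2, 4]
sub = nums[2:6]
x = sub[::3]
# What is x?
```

nums has length 8. The slice nums[2:6] selects indices [2, 3, 4, 5] (2->8, 3->17, 4->13, 5->17), giving [8, 17, 13, 17]. So sub = [8, 17, 13, 17]. sub has length 4. The slice sub[::3] selects indices [0, 3] (0->8, 3->17), giving [8, 17].

[8, 17]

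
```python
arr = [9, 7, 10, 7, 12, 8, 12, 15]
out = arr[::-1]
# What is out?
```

arr has length 8. The slice arr[::-1] selects indices [7, 6, 5, 4, 3, 2, 1, 0] (7->15, 6->12, 5->8, 4->12, 3->7, 2->10, 1->7, 0->9), giving [15, 12, 8, 12, 7, 10, 7, 9].

[15, 12, 8, 12, 7, 10, 7, 9]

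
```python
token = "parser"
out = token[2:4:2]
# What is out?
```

token has length 6. The slice token[2:4:2] selects indices [2] (2->'r'), giving 'r'.

'r'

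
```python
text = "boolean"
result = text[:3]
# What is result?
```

text has length 7. The slice text[:3] selects indices [0, 1, 2] (0->'b', 1->'o', 2->'o'), giving 'boo'.

'boo'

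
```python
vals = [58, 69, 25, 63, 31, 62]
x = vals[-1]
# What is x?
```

vals has length 6. Negative index -1 maps to positive index 6 + (-1) = 5. vals[5] = 62.

62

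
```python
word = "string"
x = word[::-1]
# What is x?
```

word has length 6. The slice word[::-1] selects indices [5, 4, 3, 2, 1, 0] (5->'g', 4->'n', 3->'i', 2->'r', 1->'t', 0->'s'), giving 'gnirts'.

'gnirts'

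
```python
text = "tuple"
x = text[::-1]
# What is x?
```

text has length 5. The slice text[::-1] selects indices [4, 3, 2, 1, 0] (4->'e', 3->'l', 2->'p', 1->'u', 0->'t'), giving 'elput'.

'elput'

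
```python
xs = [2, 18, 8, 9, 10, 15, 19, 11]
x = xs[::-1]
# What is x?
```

xs has length 8. The slice xs[::-1] selects indices [7, 6, 5, 4, 3, 2, 1, 0] (7->11, 6->19, 5->15, 4->10, 3->9, 2->8, 1->18, 0->2), giving [11, 19, 15, 10, 9, 8, 18, 2].

[11, 19, 15, 10, 9, 8, 18, 2]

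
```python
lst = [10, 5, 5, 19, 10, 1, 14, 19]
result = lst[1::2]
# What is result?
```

lst has length 8. The slice lst[1::2] selects indices [1, 3, 5, 7] (1->5, 3->19, 5->1, 7->19), giving [5, 19, 1, 19].

[5, 19, 1, 19]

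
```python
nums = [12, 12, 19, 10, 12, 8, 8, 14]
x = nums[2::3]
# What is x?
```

nums has length 8. The slice nums[2::3] selects indices [2, 5] (2->19, 5->8), giving [19, 8].

[19, 8]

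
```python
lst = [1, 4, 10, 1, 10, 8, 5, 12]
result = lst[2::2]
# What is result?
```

lst has length 8. The slice lst[2::2] selects indices [2, 4, 6] (2->10, 4->10, 6->5), giving [10, 10, 5].

[10, 10, 5]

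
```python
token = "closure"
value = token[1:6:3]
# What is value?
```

token has length 7. The slice token[1:6:3] selects indices [1, 4] (1->'l', 4->'u'), giving 'lu'.

'lu'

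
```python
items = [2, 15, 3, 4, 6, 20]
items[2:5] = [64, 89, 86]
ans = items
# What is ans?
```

items starts as [2, 15, 3, 4, 6, 20] (length 6). The slice items[2:5] covers indices [2, 3, 4] with values [3, 4, 6]. Replacing that slice with [64, 89, 86] (same length) produces [2, 15, 64, 89, 86, 20].

[2, 15, 64, 89, 86, 20]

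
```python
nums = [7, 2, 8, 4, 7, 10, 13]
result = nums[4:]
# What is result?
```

nums has length 7. The slice nums[4:] selects indices [4, 5, 6] (4->7, 5->10, 6->13), giving [7, 10, 13].

[7, 10, 13]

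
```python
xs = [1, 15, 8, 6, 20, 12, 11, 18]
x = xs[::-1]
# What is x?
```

xs has length 8. The slice xs[::-1] selects indices [7, 6, 5, 4, 3, 2, 1, 0] (7->18, 6->11, 5->12, 4->20, 3->6, 2->8, 1->15, 0->1), giving [18, 11, 12, 20, 6, 8, 15, 1].

[18, 11, 12, 20, 6, 8, 15, 1]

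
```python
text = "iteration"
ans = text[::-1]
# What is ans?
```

text has length 9. The slice text[::-1] selects indices [8, 7, 6, 5, 4, 3, 2, 1, 0] (8->'n', 7->'o', 6->'i', 5->'t', 4->'a', 3->'r', 2->'e', 1->'t', 0->'i'), giving 'noitareti'.

'noitareti'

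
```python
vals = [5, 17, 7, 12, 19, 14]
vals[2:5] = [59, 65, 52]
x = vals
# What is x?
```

vals starts as [5, 17, 7, 12, 19, 14] (length 6). The slice vals[2:5] covers indices [2, 3, 4] with values [7, 12, 19]. Replacing that slice with [59, 65, 52] (same length) produces [5, 17, 59, 65, 52, 14].

[5, 17, 59, 65, 52, 14]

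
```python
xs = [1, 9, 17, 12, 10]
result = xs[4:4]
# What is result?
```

xs has length 5. The slice xs[4:4] resolves to an empty index range, so the result is [].

[]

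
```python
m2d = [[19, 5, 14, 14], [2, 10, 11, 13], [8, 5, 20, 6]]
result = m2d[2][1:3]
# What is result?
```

m2d[2] = [8, 5, 20, 6]. m2d[2] has length 4. The slice m2d[2][1:3] selects indices [1, 2] (1->5, 2->20), giving [5, 20].

[5, 20]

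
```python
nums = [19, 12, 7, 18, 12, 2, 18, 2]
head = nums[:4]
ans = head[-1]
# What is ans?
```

nums has length 8. The slice nums[:4] selects indices [0, 1, 2, 3] (0->19, 1->12, 2->7, 3->18), giving [19, 12, 7, 18]. So head = [19, 12, 7, 18]. Then head[-1] = 18.

18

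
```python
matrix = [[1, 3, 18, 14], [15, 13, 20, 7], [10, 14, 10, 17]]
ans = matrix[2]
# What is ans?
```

matrix has 3 rows. Row 2 is [10, 14, 10, 17].

[10, 14, 10, 17]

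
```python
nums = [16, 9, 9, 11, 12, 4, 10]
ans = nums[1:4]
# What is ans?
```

nums has length 7. The slice nums[1:4] selects indices [1, 2, 3] (1->9, 2->9, 3->11), giving [9, 9, 11].

[9, 9, 11]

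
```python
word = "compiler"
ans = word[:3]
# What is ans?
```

word has length 8. The slice word[:3] selects indices [0, 1, 2] (0->'c', 1->'o', 2->'m'), giving 'com'.

'com'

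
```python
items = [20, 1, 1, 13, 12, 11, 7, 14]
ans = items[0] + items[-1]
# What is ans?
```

items has length 8. items[0] = 20.
items has length 8. Negative index -1 maps to positive index 8 + (-1) = 7. items[7] = 14.
Sum: 20 + 14 = 34.

34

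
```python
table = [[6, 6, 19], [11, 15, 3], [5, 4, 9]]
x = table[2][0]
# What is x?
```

table[2] = [5, 4, 9]. Taking column 0 of that row yields 5.

5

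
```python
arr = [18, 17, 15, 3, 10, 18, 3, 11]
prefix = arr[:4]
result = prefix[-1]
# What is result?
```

arr has length 8. The slice arr[:4] selects indices [0, 1, 2, 3] (0->18, 1->17, 2->15, 3->3), giving [18, 17, 15, 3]. So prefix = [18, 17, 15, 3]. Then prefix[-1] = 3.

3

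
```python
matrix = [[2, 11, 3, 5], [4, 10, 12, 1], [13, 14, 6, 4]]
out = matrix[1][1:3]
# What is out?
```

matrix[1] = [4, 10, 12, 1]. matrix[1] has length 4. The slice matrix[1][1:3] selects indices [1, 2] (1->10, 2->12), giving [10, 12].

[10, 12]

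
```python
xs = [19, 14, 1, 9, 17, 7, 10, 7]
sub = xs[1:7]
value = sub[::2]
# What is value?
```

xs has length 8. The slice xs[1:7] selects indices [1, 2, 3, 4, 5, 6] (1->14, 2->1, 3->9, 4->17, 5->7, 6->10), giving [14, 1, 9, 17, 7, 10]. So sub = [14, 1, 9, 17, 7, 10]. sub has length 6. The slice sub[::2] selects indices [0, 2, 4] (0->14, 2->9, 4->7), giving [14, 9, 7].

[14, 9, 7]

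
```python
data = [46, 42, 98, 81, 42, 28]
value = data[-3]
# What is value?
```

data has length 6. Negative index -3 maps to positive index 6 + (-3) = 3. data[3] = 81.

81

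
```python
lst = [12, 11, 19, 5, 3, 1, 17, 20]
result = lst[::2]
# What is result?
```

lst has length 8. The slice lst[::2] selects indices [0, 2, 4, 6] (0->12, 2->19, 4->3, 6->17), giving [12, 19, 3, 17].

[12, 19, 3, 17]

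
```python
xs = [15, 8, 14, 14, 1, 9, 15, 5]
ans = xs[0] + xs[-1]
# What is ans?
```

xs has length 8. xs[0] = 15.
xs has length 8. Negative index -1 maps to positive index 8 + (-1) = 7. xs[7] = 5.
Sum: 15 + 5 = 20.

20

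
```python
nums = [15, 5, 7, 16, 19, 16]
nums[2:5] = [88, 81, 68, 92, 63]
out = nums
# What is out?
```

nums starts as [15, 5, 7, 16, 19, 16] (length 6). The slice nums[2:5] covers indices [2, 3, 4] with values [7, 16, 19]. Replacing that slice with [88, 81, 68, 92, 63] (different length) produces [15, 5, 88, 81, 68, 92, 63, 16].

[15, 5, 88, 81, 68, 92, 63, 16]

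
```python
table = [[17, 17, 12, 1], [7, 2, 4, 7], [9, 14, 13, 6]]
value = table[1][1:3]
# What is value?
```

table[1] = [7, 2, 4, 7]. table[1] has length 4. The slice table[1][1:3] selects indices [1, 2] (1->2, 2->4), giving [2, 4].

[2, 4]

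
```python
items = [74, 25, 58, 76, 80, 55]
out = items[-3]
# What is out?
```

items has length 6. Negative index -3 maps to positive index 6 + (-3) = 3. items[3] = 76.

76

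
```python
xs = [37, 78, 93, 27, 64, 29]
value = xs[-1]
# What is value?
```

xs has length 6. Negative index -1 maps to positive index 6 + (-1) = 5. xs[5] = 29.

29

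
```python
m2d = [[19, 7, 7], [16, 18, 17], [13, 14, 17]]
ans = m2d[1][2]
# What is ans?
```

m2d[1] = [16, 18, 17]. Taking column 2 of that row yields 17.

17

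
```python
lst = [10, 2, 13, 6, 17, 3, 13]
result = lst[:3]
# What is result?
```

lst has length 7. The slice lst[:3] selects indices [0, 1, 2] (0->10, 1->2, 2->13), giving [10, 2, 13].

[10, 2, 13]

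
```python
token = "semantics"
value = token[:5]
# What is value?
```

token has length 9. The slice token[:5] selects indices [0, 1, 2, 3, 4] (0->'s', 1->'e', 2->'m', 3->'a', 4->'n'), giving 'seman'.

'seman'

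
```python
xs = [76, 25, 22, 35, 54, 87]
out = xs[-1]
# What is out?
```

xs has length 6. Negative index -1 maps to positive index 6 + (-1) = 5. xs[5] = 87.

87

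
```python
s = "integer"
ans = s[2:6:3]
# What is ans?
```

s has length 7. The slice s[2:6:3] selects indices [2, 5] (2->'t', 5->'e'), giving 'te'.

'te'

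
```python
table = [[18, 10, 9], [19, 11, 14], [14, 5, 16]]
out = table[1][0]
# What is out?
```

table[1] = [19, 11, 14]. Taking column 0 of that row yields 19.

19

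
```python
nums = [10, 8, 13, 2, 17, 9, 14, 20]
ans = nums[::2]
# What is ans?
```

nums has length 8. The slice nums[::2] selects indices [0, 2, 4, 6] (0->10, 2->13, 4->17, 6->14), giving [10, 13, 17, 14].

[10, 13, 17, 14]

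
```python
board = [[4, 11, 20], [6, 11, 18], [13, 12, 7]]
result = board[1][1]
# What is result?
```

board[1] = [6, 11, 18]. Taking column 1 of that row yields 11.

11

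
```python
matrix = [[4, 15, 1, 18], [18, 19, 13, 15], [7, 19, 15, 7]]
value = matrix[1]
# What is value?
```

matrix has 3 rows. Row 1 is [18, 19, 13, 15].

[18, 19, 13, 15]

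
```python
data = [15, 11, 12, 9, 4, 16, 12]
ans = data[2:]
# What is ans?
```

data has length 7. The slice data[2:] selects indices [2, 3, 4, 5, 6] (2->12, 3->9, 4->4, 5->16, 6->12), giving [12, 9, 4, 16, 12].

[12, 9, 4, 16, 12]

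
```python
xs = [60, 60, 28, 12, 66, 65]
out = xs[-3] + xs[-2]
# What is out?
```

xs has length 6. Negative index -3 maps to positive index 6 + (-3) = 3. xs[3] = 12.
xs has length 6. Negative index -2 maps to positive index 6 + (-2) = 4. xs[4] = 66.
Sum: 12 + 66 = 78.

78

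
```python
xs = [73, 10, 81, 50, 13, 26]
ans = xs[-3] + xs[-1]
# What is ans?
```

xs has length 6. Negative index -3 maps to positive index 6 + (-3) = 3. xs[3] = 50.
xs has length 6. Negative index -1 maps to positive index 6 + (-1) = 5. xs[5] = 26.
Sum: 50 + 26 = 76.

76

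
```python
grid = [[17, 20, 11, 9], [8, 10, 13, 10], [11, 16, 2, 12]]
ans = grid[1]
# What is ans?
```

grid has 3 rows. Row 1 is [8, 10, 13, 10].

[8, 10, 13, 10]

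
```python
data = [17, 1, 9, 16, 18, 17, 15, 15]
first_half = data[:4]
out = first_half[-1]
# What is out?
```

data has length 8. The slice data[:4] selects indices [0, 1, 2, 3] (0->17, 1->1, 2->9, 3->16), giving [17, 1, 9, 16]. So first_half = [17, 1, 9, 16]. Then first_half[-1] = 16.

16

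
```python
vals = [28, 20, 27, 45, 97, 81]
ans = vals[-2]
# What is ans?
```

vals has length 6. Negative index -2 maps to positive index 6 + (-2) = 4. vals[4] = 97.

97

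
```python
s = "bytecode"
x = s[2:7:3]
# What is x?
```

s has length 8. The slice s[2:7:3] selects indices [2, 5] (2->'t', 5->'o'), giving 'to'.

'to'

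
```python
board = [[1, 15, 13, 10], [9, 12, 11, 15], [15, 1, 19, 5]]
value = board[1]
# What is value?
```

board has 3 rows. Row 1 is [9, 12, 11, 15].

[9, 12, 11, 15]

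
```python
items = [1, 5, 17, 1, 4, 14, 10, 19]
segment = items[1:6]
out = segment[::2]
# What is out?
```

items has length 8. The slice items[1:6] selects indices [1, 2, 3, 4, 5] (1->5, 2->17, 3->1, 4->4, 5->14), giving [5, 17, 1, 4, 14]. So segment = [5, 17, 1, 4, 14]. segment has length 5. The slice segment[::2] selects indices [0, 2, 4] (0->5, 2->1, 4->14), giving [5, 1, 14].

[5, 1, 14]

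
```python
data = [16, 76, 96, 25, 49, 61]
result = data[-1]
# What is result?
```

data has length 6. Negative index -1 maps to positive index 6 + (-1) = 5. data[5] = 61.

61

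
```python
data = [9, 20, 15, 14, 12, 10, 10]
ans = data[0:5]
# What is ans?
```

data has length 7. The slice data[0:5] selects indices [0, 1, 2, 3, 4] (0->9, 1->20, 2->15, 3->14, 4->12), giving [9, 20, 15, 14, 12].

[9, 20, 15, 14, 12]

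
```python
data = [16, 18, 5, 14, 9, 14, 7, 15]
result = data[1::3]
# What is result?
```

data has length 8. The slice data[1::3] selects indices [1, 4, 7] (1->18, 4->9, 7->15), giving [18, 9, 15].

[18, 9, 15]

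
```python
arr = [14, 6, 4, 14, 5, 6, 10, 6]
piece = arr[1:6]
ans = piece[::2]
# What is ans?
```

arr has length 8. The slice arr[1:6] selects indices [1, 2, 3, 4, 5] (1->6, 2->4, 3->14, 4->5, 5->6), giving [6, 4, 14, 5, 6]. So piece = [6, 4, 14, 5, 6]. piece has length 5. The slice piece[::2] selects indices [0, 2, 4] (0->6, 2->14, 4->6), giving [6, 14, 6].

[6, 14, 6]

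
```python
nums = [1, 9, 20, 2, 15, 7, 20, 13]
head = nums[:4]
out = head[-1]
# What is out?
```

nums has length 8. The slice nums[:4] selects indices [0, 1, 2, 3] (0->1, 1->9, 2->20, 3->2), giving [1, 9, 20, 2]. So head = [1, 9, 20, 2]. Then head[-1] = 2.

2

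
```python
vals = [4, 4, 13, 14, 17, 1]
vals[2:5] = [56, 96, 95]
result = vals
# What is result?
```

vals starts as [4, 4, 13, 14, 17, 1] (length 6). The slice vals[2:5] covers indices [2, 3, 4] with values [13, 14, 17]. Replacing that slice with [56, 96, 95] (same length) produces [4, 4, 56, 96, 95, 1].

[4, 4, 56, 96, 95, 1]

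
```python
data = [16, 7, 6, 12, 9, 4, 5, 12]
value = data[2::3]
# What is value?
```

data has length 8. The slice data[2::3] selects indices [2, 5] (2->6, 5->4), giving [6, 4].

[6, 4]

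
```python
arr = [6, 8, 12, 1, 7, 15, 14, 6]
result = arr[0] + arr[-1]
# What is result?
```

arr has length 8. arr[0] = 6.
arr has length 8. Negative index -1 maps to positive index 8 + (-1) = 7. arr[7] = 6.
Sum: 6 + 6 = 12.

12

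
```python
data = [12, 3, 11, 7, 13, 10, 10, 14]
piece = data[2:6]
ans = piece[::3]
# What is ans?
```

data has length 8. The slice data[2:6] selects indices [2, 3, 4, 5] (2->11, 3->7, 4->13, 5->10), giving [11, 7, 13, 10]. So piece = [11, 7, 13, 10]. piece has length 4. The slice piece[::3] selects indices [0, 3] (0->11, 3->10), giving [11, 10].

[11, 10]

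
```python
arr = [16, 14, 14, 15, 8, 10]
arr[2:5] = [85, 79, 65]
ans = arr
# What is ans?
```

arr starts as [16, 14, 14, 15, 8, 10] (length 6). The slice arr[2:5] covers indices [2, 3, 4] with values [14, 15, 8]. Replacing that slice with [85, 79, 65] (same length) produces [16, 14, 85, 79, 65, 10].

[16, 14, 85, 79, 65, 10]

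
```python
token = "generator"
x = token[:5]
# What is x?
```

token has length 9. The slice token[:5] selects indices [0, 1, 2, 3, 4] (0->'g', 1->'e', 2->'n', 3->'e', 4->'r'), giving 'gener'.

'gener'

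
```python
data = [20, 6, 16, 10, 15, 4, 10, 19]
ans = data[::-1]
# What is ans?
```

data has length 8. The slice data[::-1] selects indices [7, 6, 5, 4, 3, 2, 1, 0] (7->19, 6->10, 5->4, 4->15, 3->10, 2->16, 1->6, 0->20), giving [19, 10, 4, 15, 10, 16, 6, 20].

[19, 10, 4, 15, 10, 16, 6, 20]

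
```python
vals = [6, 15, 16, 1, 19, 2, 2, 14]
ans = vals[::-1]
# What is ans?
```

vals has length 8. The slice vals[::-1] selects indices [7, 6, 5, 4, 3, 2, 1, 0] (7->14, 6->2, 5->2, 4->19, 3->1, 2->16, 1->15, 0->6), giving [14, 2, 2, 19, 1, 16, 15, 6].

[14, 2, 2, 19, 1, 16, 15, 6]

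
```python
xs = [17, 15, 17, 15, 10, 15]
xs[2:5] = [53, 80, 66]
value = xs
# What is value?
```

xs starts as [17, 15, 17, 15, 10, 15] (length 6). The slice xs[2:5] covers indices [2, 3, 4] with values [17, 15, 10]. Replacing that slice with [53, 80, 66] (same length) produces [17, 15, 53, 80, 66, 15].

[17, 15, 53, 80, 66, 15]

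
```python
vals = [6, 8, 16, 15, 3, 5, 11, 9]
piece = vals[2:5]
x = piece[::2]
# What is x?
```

vals has length 8. The slice vals[2:5] selects indices [2, 3, 4] (2->16, 3->15, 4->3), giving [16, 15, 3]. So piece = [16, 15, 3]. piece has length 3. The slice piece[::2] selects indices [0, 2] (0->16, 2->3), giving [16, 3].

[16, 3]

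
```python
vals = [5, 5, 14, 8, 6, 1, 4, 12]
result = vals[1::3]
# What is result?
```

vals has length 8. The slice vals[1::3] selects indices [1, 4, 7] (1->5, 4->6, 7->12), giving [5, 6, 12].

[5, 6, 12]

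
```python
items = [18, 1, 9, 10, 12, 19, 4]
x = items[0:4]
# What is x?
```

items has length 7. The slice items[0:4] selects indices [0, 1, 2, 3] (0->18, 1->1, 2->9, 3->10), giving [18, 1, 9, 10].

[18, 1, 9, 10]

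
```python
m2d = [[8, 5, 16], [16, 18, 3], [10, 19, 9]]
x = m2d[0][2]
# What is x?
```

m2d[0] = [8, 5, 16]. Taking column 2 of that row yields 16.

16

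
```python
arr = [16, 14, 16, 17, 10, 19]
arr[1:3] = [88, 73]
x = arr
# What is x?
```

arr starts as [16, 14, 16, 17, 10, 19] (length 6). The slice arr[1:3] covers indices [1, 2] with values [14, 16]. Replacing that slice with [88, 73] (same length) produces [16, 88, 73, 17, 10, 19].

[16, 88, 73, 17, 10, 19]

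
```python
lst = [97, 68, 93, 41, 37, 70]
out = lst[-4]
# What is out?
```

lst has length 6. Negative index -4 maps to positive index 6 + (-4) = 2. lst[2] = 93.

93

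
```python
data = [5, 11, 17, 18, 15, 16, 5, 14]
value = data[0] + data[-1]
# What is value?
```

data has length 8. data[0] = 5.
data has length 8. Negative index -1 maps to positive index 8 + (-1) = 7. data[7] = 14.
Sum: 5 + 14 = 19.

19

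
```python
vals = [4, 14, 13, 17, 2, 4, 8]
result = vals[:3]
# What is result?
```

vals has length 7. The slice vals[:3] selects indices [0, 1, 2] (0->4, 1->14, 2->13), giving [4, 14, 13].

[4, 14, 13]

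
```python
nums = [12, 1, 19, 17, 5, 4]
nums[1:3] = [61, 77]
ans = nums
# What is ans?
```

nums starts as [12, 1, 19, 17, 5, 4] (length 6). The slice nums[1:3] covers indices [1, 2] with values [1, 19]. Replacing that slice with [61, 77] (same length) produces [12, 61, 77, 17, 5, 4].

[12, 61, 77, 17, 5, 4]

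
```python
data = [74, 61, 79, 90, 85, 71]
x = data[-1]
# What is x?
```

data has length 6. Negative index -1 maps to positive index 6 + (-1) = 5. data[5] = 71.

71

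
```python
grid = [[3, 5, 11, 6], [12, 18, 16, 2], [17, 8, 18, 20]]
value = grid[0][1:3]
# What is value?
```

grid[0] = [3, 5, 11, 6]. grid[0] has length 4. The slice grid[0][1:3] selects indices [1, 2] (1->5, 2->11), giving [5, 11].

[5, 11]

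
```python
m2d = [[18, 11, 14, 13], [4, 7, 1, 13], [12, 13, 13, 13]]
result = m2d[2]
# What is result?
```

m2d has 3 rows. Row 2 is [12, 13, 13, 13].

[12, 13, 13, 13]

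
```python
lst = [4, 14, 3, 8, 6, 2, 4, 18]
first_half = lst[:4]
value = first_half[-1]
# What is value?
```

lst has length 8. The slice lst[:4] selects indices [0, 1, 2, 3] (0->4, 1->14, 2->3, 3->8), giving [4, 14, 3, 8]. So first_half = [4, 14, 3, 8]. Then first_half[-1] = 8.

8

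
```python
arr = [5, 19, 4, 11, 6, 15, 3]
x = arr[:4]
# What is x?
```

arr has length 7. The slice arr[:4] selects indices [0, 1, 2, 3] (0->5, 1->19, 2->4, 3->11), giving [5, 19, 4, 11].

[5, 19, 4, 11]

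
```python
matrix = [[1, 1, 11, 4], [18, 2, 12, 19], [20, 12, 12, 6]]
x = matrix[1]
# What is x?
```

matrix has 3 rows. Row 1 is [18, 2, 12, 19].

[18, 2, 12, 19]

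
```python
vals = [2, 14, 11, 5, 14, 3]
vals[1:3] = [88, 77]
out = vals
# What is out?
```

vals starts as [2, 14, 11, 5, 14, 3] (length 6). The slice vals[1:3] covers indices [1, 2] with values [14, 11]. Replacing that slice with [88, 77] (same length) produces [2, 88, 77, 5, 14, 3].

[2, 88, 77, 5, 14, 3]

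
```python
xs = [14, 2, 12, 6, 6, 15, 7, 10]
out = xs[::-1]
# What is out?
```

xs has length 8. The slice xs[::-1] selects indices [7, 6, 5, 4, 3, 2, 1, 0] (7->10, 6->7, 5->15, 4->6, 3->6, 2->12, 1->2, 0->14), giving [10, 7, 15, 6, 6, 12, 2, 14].

[10, 7, 15, 6, 6, 12, 2, 14]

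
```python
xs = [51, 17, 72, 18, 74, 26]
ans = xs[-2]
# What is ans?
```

xs has length 6. Negative index -2 maps to positive index 6 + (-2) = 4. xs[4] = 74.

74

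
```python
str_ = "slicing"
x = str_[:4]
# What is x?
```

str_ has length 7. The slice str_[:4] selects indices [0, 1, 2, 3] (0->'s', 1->'l', 2->'i', 3->'c'), giving 'slic'.

'slic'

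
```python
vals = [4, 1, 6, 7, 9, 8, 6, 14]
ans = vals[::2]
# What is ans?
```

vals has length 8. The slice vals[::2] selects indices [0, 2, 4, 6] (0->4, 2->6, 4->9, 6->6), giving [4, 6, 9, 6].

[4, 6, 9, 6]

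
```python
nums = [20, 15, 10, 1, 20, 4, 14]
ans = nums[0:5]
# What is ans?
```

nums has length 7. The slice nums[0:5] selects indices [0, 1, 2, 3, 4] (0->20, 1->15, 2->10, 3->1, 4->20), giving [20, 15, 10, 1, 20].

[20, 15, 10, 1, 20]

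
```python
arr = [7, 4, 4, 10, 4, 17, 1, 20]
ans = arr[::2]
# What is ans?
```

arr has length 8. The slice arr[::2] selects indices [0, 2, 4, 6] (0->7, 2->4, 4->4, 6->1), giving [7, 4, 4, 1].

[7, 4, 4, 1]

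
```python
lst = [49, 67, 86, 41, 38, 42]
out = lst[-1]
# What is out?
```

lst has length 6. Negative index -1 maps to positive index 6 + (-1) = 5. lst[5] = 42.

42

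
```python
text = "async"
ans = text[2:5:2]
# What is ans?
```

text has length 5. The slice text[2:5:2] selects indices [2, 4] (2->'y', 4->'c'), giving 'yc'.

'yc'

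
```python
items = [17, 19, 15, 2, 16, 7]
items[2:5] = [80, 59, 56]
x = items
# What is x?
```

items starts as [17, 19, 15, 2, 16, 7] (length 6). The slice items[2:5] covers indices [2, 3, 4] with values [15, 2, 16]. Replacing that slice with [80, 59, 56] (same length) produces [17, 19, 80, 59, 56, 7].

[17, 19, 80, 59, 56, 7]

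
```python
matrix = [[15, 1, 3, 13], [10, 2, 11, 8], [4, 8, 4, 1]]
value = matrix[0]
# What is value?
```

matrix has 3 rows. Row 0 is [15, 1, 3, 13].

[15, 1, 3, 13]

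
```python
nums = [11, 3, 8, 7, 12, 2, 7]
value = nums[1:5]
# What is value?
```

nums has length 7. The slice nums[1:5] selects indices [1, 2, 3, 4] (1->3, 2->8, 3->7, 4->12), giving [3, 8, 7, 12].

[3, 8, 7, 12]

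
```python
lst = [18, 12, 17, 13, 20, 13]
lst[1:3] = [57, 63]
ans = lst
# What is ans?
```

lst starts as [18, 12, 17, 13, 20, 13] (length 6). The slice lst[1:3] covers indices [1, 2] with values [12, 17]. Replacing that slice with [57, 63] (same length) produces [18, 57, 63, 13, 20, 13].

[18, 57, 63, 13, 20, 13]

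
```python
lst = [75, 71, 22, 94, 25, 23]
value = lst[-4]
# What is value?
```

lst has length 6. Negative index -4 maps to positive index 6 + (-4) = 2. lst[2] = 22.

22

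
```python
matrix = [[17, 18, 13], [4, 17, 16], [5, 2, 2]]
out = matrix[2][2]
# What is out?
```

matrix[2] = [5, 2, 2]. Taking column 2 of that row yields 2.

2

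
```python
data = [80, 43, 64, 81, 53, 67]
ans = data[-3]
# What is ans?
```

data has length 6. Negative index -3 maps to positive index 6 + (-3) = 3. data[3] = 81.

81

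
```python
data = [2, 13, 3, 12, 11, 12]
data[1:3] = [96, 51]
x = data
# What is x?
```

data starts as [2, 13, 3, 12, 11, 12] (length 6). The slice data[1:3] covers indices [1, 2] with values [13, 3]. Replacing that slice with [96, 51] (same length) produces [2, 96, 51, 12, 11, 12].

[2, 96, 51, 12, 11, 12]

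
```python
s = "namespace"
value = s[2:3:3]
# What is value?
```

s has length 9. The slice s[2:3:3] selects indices [2] (2->'m'), giving 'm'.

'm'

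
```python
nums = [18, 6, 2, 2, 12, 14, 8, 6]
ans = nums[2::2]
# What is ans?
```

nums has length 8. The slice nums[2::2] selects indices [2, 4, 6] (2->2, 4->12, 6->8), giving [2, 12, 8].

[2, 12, 8]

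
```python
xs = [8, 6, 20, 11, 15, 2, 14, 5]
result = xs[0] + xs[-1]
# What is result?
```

xs has length 8. xs[0] = 8.
xs has length 8. Negative index -1 maps to positive index 8 + (-1) = 7. xs[7] = 5.
Sum: 8 + 5 = 13.

13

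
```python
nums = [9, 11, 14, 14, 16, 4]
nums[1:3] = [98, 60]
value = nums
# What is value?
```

nums starts as [9, 11, 14, 14, 16, 4] (length 6). The slice nums[1:3] covers indices [1, 2] with values [11, 14]. Replacing that slice with [98, 60] (same length) produces [9, 98, 60, 14, 16, 4].

[9, 98, 60, 14, 16, 4]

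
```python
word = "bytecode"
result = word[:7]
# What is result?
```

word has length 8. The slice word[:7] selects indices [0, 1, 2, 3, 4, 5, 6] (0->'b', 1->'y', 2->'t', 3->'e', 4->'c', 5->'o', 6->'d'), giving 'bytecod'.

'bytecod'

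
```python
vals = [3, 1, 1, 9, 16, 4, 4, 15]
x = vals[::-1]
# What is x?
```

vals has length 8. The slice vals[::-1] selects indices [7, 6, 5, 4, 3, 2, 1, 0] (7->15, 6->4, 5->4, 4->16, 3->9, 2->1, 1->1, 0->3), giving [15, 4, 4, 16, 9, 1, 1, 3].

[15, 4, 4, 16, 9, 1, 1, 3]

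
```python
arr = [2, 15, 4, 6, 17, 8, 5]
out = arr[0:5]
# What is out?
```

arr has length 7. The slice arr[0:5] selects indices [0, 1, 2, 3, 4] (0->2, 1->15, 2->4, 3->6, 4->17), giving [2, 15, 4, 6, 17].

[2, 15, 4, 6, 17]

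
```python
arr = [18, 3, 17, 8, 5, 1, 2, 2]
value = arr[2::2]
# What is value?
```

arr has length 8. The slice arr[2::2] selects indices [2, 4, 6] (2->17, 4->5, 6->2), giving [17, 5, 2].

[17, 5, 2]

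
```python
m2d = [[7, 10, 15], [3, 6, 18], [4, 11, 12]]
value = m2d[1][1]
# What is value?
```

m2d[1] = [3, 6, 18]. Taking column 1 of that row yields 6.

6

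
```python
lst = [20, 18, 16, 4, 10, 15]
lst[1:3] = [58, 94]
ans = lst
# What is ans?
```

lst starts as [20, 18, 16, 4, 10, 15] (length 6). The slice lst[1:3] covers indices [1, 2] with values [18, 16]. Replacing that slice with [58, 94] (same length) produces [20, 58, 94, 4, 10, 15].

[20, 58, 94, 4, 10, 15]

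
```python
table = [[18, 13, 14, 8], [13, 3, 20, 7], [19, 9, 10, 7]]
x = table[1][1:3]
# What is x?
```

table[1] = [13, 3, 20, 7]. table[1] has length 4. The slice table[1][1:3] selects indices [1, 2] (1->3, 2->20), giving [3, 20].

[3, 20]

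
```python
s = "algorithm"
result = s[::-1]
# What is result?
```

s has length 9. The slice s[::-1] selects indices [8, 7, 6, 5, 4, 3, 2, 1, 0] (8->'m', 7->'h', 6->'t', 5->'i', 4->'r', 3->'o', 2->'g', 1->'l', 0->'a'), giving 'mhtirogla'.

'mhtirogla'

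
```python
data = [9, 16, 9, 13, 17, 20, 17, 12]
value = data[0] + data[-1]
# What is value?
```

data has length 8. data[0] = 9.
data has length 8. Negative index -1 maps to positive index 8 + (-1) = 7. data[7] = 12.
Sum: 9 + 12 = 21.

21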